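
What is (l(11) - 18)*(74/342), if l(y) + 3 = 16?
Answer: -185/171 ≈ -1.0819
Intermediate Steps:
l(y) = 13 (l(y) = -3 + 16 = 13)
(l(11) - 18)*(74/342) = (13 - 18)*(74/342) = -370/342 = -5*37/171 = -185/171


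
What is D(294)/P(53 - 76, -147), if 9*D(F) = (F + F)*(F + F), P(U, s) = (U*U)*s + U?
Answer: -19208/38893 ≈ -0.49387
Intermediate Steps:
P(U, s) = U + s*U² (P(U, s) = U²*s + U = s*U² + U = U + s*U²)
D(F) = 4*F²/9 (D(F) = ((F + F)*(F + F))/9 = ((2*F)*(2*F))/9 = (4*F²)/9 = 4*F²/9)
D(294)/P(53 - 76, -147) = ((4/9)*294²)/(((53 - 76)*(1 + (53 - 76)*(-147)))) = ((4/9)*86436)/((-23*(1 - 23*(-147)))) = 38416/((-23*(1 + 3381))) = 38416/((-23*3382)) = 38416/(-77786) = 38416*(-1/77786) = -19208/38893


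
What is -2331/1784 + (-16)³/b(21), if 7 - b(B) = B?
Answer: 3637315/12488 ≈ 291.26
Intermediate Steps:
b(B) = 7 - B
-2331/1784 + (-16)³/b(21) = -2331/1784 + (-16)³/(7 - 1*21) = -2331*1/1784 - 4096/(7 - 21) = -2331/1784 - 4096/(-14) = -2331/1784 - 4096*(-1/14) = -2331/1784 + 2048/7 = 3637315/12488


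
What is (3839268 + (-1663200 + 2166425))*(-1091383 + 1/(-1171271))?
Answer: -5551031633833640442/1171271 ≈ -4.7393e+12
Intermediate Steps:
(3839268 + (-1663200 + 2166425))*(-1091383 + 1/(-1171271)) = (3839268 + 503225)*(-1091383 - 1/1171271) = 4342493*(-1278305257794/1171271) = -5551031633833640442/1171271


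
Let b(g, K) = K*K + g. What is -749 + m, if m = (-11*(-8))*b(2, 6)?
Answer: 2595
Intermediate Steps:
b(g, K) = g + K² (b(g, K) = K² + g = g + K²)
m = 3344 (m = (-11*(-8))*(2 + 6²) = 88*(2 + 36) = 88*38 = 3344)
-749 + m = -749 + 3344 = 2595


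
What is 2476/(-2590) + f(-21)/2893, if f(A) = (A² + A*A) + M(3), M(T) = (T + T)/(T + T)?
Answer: -2438049/3746435 ≈ -0.65077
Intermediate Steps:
M(T) = 1 (M(T) = (2*T)/((2*T)) = (2*T)*(1/(2*T)) = 1)
f(A) = 1 + 2*A² (f(A) = (A² + A*A) + 1 = (A² + A²) + 1 = 2*A² + 1 = 1 + 2*A²)
2476/(-2590) + f(-21)/2893 = 2476/(-2590) + (1 + 2*(-21)²)/2893 = 2476*(-1/2590) + (1 + 2*441)*(1/2893) = -1238/1295 + (1 + 882)*(1/2893) = -1238/1295 + 883*(1/2893) = -1238/1295 + 883/2893 = -2438049/3746435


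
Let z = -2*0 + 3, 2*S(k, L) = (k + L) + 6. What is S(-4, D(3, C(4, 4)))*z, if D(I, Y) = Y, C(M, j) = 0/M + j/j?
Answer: 9/2 ≈ 4.5000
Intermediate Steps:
C(M, j) = 1 (C(M, j) = 0 + 1 = 1)
S(k, L) = 3 + L/2 + k/2 (S(k, L) = ((k + L) + 6)/2 = ((L + k) + 6)/2 = (6 + L + k)/2 = 3 + L/2 + k/2)
z = 3 (z = 0 + 3 = 3)
S(-4, D(3, C(4, 4)))*z = (3 + (½)*1 + (½)*(-4))*3 = (3 + ½ - 2)*3 = (3/2)*3 = 9/2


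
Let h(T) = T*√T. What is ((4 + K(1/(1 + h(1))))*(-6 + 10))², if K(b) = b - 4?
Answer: 4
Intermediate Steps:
h(T) = T^(3/2)
K(b) = -4 + b
((4 + K(1/(1 + h(1))))*(-6 + 10))² = ((4 + (-4 + 1/(1 + 1^(3/2))))*(-6 + 10))² = ((4 + (-4 + 1/(1 + 1)))*4)² = ((4 + (-4 + 1/2))*4)² = ((4 + (-4 + ½))*4)² = ((4 - 7/2)*4)² = ((½)*4)² = 2² = 4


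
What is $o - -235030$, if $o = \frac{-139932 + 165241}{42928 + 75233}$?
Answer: $\frac{27771405139}{118161} \approx 2.3503 \cdot 10^{5}$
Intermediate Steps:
$o = \frac{25309}{118161} \approx 0.21419$
$o - -235030 = \frac{25309}{118161} - -235030 = \frac{25309}{118161} + 235030 = \frac{27771405139}{118161}$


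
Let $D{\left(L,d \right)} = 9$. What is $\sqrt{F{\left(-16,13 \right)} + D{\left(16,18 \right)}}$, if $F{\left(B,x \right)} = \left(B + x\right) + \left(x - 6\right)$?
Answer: $\sqrt{13} \approx 3.6056$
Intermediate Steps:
$F{\left(B,x \right)} = -6 + B + 2 x$ ($F{\left(B,x \right)} = \left(B + x\right) + \left(-6 + x\right) = -6 + B + 2 x$)
$\sqrt{F{\left(-16,13 \right)} + D{\left(16,18 \right)}} = \sqrt{\left(-6 - 16 + 2 \cdot 13\right) + 9} = \sqrt{\left(-6 - 16 + 26\right) + 9} = \sqrt{4 + 9} = \sqrt{13}$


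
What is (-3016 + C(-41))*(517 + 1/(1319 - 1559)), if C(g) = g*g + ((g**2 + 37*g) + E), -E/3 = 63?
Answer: -2109343/3 ≈ -7.0311e+5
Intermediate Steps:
E = -189 (E = -3*63 = -189)
C(g) = -189 + 2*g**2 + 37*g (C(g) = g*g + ((g**2 + 37*g) - 189) = g**2 + (-189 + g**2 + 37*g) = -189 + 2*g**2 + 37*g)
(-3016 + C(-41))*(517 + 1/(1319 - 1559)) = (-3016 + (-189 + 2*(-41)**2 + 37*(-41)))*(517 + 1/(1319 - 1559)) = (-3016 + (-189 + 2*1681 - 1517))*(517 + 1/(-240)) = (-3016 + (-189 + 3362 - 1517))*(517 - 1/240) = (-3016 + 1656)*(124079/240) = -1360*124079/240 = -2109343/3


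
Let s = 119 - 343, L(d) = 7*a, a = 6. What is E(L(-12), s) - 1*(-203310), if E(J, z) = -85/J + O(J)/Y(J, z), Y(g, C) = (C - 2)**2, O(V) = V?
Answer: 54516830728/268149 ≈ 2.0331e+5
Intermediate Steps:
L(d) = 42 (L(d) = 7*6 = 42)
Y(g, C) = (-2 + C)**2
s = -224
E(J, z) = -85/J + J/(-2 + z)**2 (E(J, z) = -85/J + J/((-2 + z)**2) = -85/J + J/(-2 + z)**2)
E(L(-12), s) - 1*(-203310) = (-85/42 + 42/(-2 - 224)**2) - 1*(-203310) = (-85*1/42 + 42/(-226)**2) + 203310 = (-85/42 + 42*(1/51076)) + 203310 = (-85/42 + 21/25538) + 203310 = -542462/268149 + 203310 = 54516830728/268149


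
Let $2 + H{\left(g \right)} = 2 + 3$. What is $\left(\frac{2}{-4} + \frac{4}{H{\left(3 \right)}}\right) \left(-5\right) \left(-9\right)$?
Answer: $\frac{75}{2} \approx 37.5$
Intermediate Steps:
$H{\left(g \right)} = 3$ ($H{\left(g \right)} = -2 + \left(2 + 3\right) = -2 + 5 = 3$)
$\left(\frac{2}{-4} + \frac{4}{H{\left(3 \right)}}\right) \left(-5\right) \left(-9\right) = \left(\frac{2}{-4} + \frac{4}{3}\right) \left(-5\right) \left(-9\right) = \left(2 \left(- \frac{1}{4}\right) + 4 \cdot \frac{1}{3}\right) \left(-5\right) \left(-9\right) = \left(- \frac{1}{2} + \frac{4}{3}\right) \left(-5\right) \left(-9\right) = \frac{5}{6} \left(-5\right) \left(-9\right) = \left(- \frac{25}{6}\right) \left(-9\right) = \frac{75}{2}$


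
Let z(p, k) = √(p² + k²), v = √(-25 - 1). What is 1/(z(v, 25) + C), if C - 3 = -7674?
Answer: -7671/58843642 - √599/58843642 ≈ -0.00013078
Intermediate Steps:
C = -7671 (C = 3 - 7674 = -7671)
v = I*√26 (v = √(-26) = I*√26 ≈ 5.099*I)
z(p, k) = √(k² + p²)
1/(z(v, 25) + C) = 1/(√(25² + (I*√26)²) - 7671) = 1/(√(625 - 26) - 7671) = 1/(√599 - 7671) = 1/(-7671 + √599)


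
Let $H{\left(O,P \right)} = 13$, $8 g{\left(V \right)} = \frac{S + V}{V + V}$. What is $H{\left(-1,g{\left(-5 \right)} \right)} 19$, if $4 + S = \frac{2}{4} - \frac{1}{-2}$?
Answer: $247$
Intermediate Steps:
$S = -3$ ($S = -4 + \left(\frac{2}{4} - \frac{1}{-2}\right) = -4 + \left(2 \cdot \frac{1}{4} - - \frac{1}{2}\right) = -4 + \left(\frac{1}{2} + \frac{1}{2}\right) = -4 + 1 = -3$)
$g{\left(V \right)} = \frac{-3 + V}{16 V}$ ($g{\left(V \right)} = \frac{\left(-3 + V\right) \frac{1}{V + V}}{8} = \frac{\left(-3 + V\right) \frac{1}{2 V}}{8} = \frac{\frac{1}{2} \frac{1}{V} \left(-3 + V\right)}{8} = \frac{-3 + V}{16 V}$)
$H{\left(-1,g{\left(-5 \right)} \right)} 19 = 13 \cdot 19 = 247$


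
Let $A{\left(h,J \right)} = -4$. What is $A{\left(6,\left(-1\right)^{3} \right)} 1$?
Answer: $-4$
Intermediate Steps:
$A{\left(6,\left(-1\right)^{3} \right)} 1 = \left(-4\right) 1 = -4$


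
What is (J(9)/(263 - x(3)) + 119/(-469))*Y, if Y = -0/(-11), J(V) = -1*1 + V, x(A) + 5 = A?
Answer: 0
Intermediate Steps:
x(A) = -5 + A
J(V) = -1 + V
Y = 0 (Y = -0*(-1)/11 = -1*0 = 0)
(J(9)/(263 - x(3)) + 119/(-469))*Y = ((-1 + 9)/(263 - (-5 + 3)) + 119/(-469))*0 = (8/(263 - 1*(-2)) + 119*(-1/469))*0 = (8/(263 + 2) - 17/67)*0 = (8/265 - 17/67)*0 = -3969/17755*0 = 0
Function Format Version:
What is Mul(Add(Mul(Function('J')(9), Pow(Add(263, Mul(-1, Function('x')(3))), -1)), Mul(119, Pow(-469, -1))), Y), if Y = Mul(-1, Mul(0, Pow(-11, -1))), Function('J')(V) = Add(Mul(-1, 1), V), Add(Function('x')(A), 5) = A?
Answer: 0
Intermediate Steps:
Function('x')(A) = Add(-5, A)
Function('J')(V) = Add(-1, V)
Y = 0 (Y = Mul(-1, Mul(0, Rational(-1, 11))) = Mul(-1, 0) = 0)
Mul(Add(Mul(Function('J')(9), Pow(Add(263, Mul(-1, Function('x')(3))), -1)), Mul(119, Pow(-469, -1))), Y) = Mul(Add(Mul(Add(-1, 9), Pow(Add(263, Mul(-1, Add(-5, 3))), -1)), Mul(119, Pow(-469, -1))), 0) = Mul(Add(Mul(8, Pow(Add(263, Mul(-1, -2)), -1)), Mul(119, Rational(-1, 469))), 0) = Mul(Add(Mul(8, Pow(Add(263, 2), -1)), Rational(-17, 67)), 0) = Mul(Add(Mul(8, Pow(265, -1)), Rational(-17, 67)), 0) = Mul(Add(Mul(8, Rational(1, 265)), Rational(-17, 67)), 0) = Mul(Add(Rational(8, 265), Rational(-17, 67)), 0) = Mul(Rational(-3969, 17755), 0) = 0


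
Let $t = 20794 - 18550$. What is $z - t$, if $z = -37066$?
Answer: $-39310$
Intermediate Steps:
$t = 2244$
$z - t = -37066 - 2244 = -39310$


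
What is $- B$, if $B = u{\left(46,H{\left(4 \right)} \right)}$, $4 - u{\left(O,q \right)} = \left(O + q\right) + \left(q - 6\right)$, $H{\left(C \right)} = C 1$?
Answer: $44$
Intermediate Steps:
$H{\left(C \right)} = C$
$u{\left(O,q \right)} = 10 - O - 2 q$ ($u{\left(O,q \right)} = 4 - \left(\left(O + q\right) + \left(q - 6\right)\right) = 4 - \left(\left(O + q\right) + \left(-6 + q\right)\right) = 4 - \left(-6 + O + 2 q\right) = 10 - O - 2 q$)
$B = -44$ ($B = 10 - 46 - 8 = -44$)
$- B = \left(-1\right) \left(-44\right) = 44$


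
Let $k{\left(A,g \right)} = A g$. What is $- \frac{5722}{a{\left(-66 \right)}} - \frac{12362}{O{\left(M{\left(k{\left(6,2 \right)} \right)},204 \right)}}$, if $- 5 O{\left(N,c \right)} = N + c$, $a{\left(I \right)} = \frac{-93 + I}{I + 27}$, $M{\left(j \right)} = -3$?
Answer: $- \frac{11675656}{10653} \approx -1096.0$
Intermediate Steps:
$a{\left(I \right)} = \frac{-93 + I}{27 + I}$
$O{\left(N,c \right)} = - \frac{N}{5} - \frac{c}{5}$ ($O{\left(N,c \right)} = - \frac{N + c}{5} = - \frac{N}{5} - \frac{c}{5}$)
$- \frac{5722}{a{\left(-66 \right)}} - \frac{12362}{O{\left(M{\left(k{\left(6,2 \right)} \right)},204 \right)}} = - \frac{5722}{\frac{1}{27 - 66} \left(-93 - 66\right)} - \frac{12362}{\left(- \frac{1}{5}\right) \left(-3\right) - \frac{204}{5}} = - \frac{5722}{\frac{1}{-39} \left(-159\right)} - \frac{12362}{\frac{3}{5} - \frac{204}{5}} = - \frac{5722}{\left(- \frac{1}{39}\right) \left(-159\right)} - \frac{12362}{- \frac{201}{5}} = - \frac{5722}{\frac{53}{13}} - - \frac{61810}{201} = \left(-5722\right) \frac{13}{53} + \frac{61810}{201} = - \frac{74386}{53} + \frac{61810}{201} = - \frac{11675656}{10653}$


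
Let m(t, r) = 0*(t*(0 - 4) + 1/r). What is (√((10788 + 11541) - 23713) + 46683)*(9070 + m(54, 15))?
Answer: 423414810 + 18140*I*√346 ≈ 4.2341e+8 + 3.3742e+5*I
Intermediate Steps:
m(t, r) = 0 (m(t, r) = 0*(t*(-4) + 1/r) = 0*(-4*t + 1/r) = 0*(1/r - 4*t) = 0)
(√((10788 + 11541) - 23713) + 46683)*(9070 + m(54, 15)) = (√((10788 + 11541) - 23713) + 46683)*(9070 + 0) = (√(22329 - 23713) + 46683)*9070 = (√(-1384) + 46683)*9070 = (2*I*√346 + 46683)*9070 = (46683 + 2*I*√346)*9070 = 423414810 + 18140*I*√346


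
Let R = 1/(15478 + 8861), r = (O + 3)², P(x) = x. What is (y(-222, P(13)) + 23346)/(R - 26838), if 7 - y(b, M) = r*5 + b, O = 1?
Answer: -571844805/653210081 ≈ -0.87544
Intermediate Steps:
r = 16 (r = (1 + 3)² = 4² = 16)
R = 1/24339 ≈ 4.1086e-5
y(b, M) = -73 - b (y(b, M) = 7 - (16*5 + b) = 7 - (80 + b) = 7 + (-80 - b) = -73 - b)
(y(-222, P(13)) + 23346)/(R - 26838) = ((-73 - 1*(-222)) + 23346)/(1/24339 - 26838) = ((-73 + 222) + 23346)/(-653210081/24339) = (149 + 23346)*(-24339/653210081) = 23495*(-24339/653210081) = -571844805/653210081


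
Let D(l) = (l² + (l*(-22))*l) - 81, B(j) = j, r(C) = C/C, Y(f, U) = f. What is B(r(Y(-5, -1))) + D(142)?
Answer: -423524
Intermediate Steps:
r(C) = 1
D(l) = -81 - 21*l² (D(l) = (l² + (-22*l)*l) - 81 = (l² - 22*l²) - 81 = -21*l² - 81 = -81 - 21*l²)
B(r(Y(-5, -1))) + D(142) = 1 + (-81 - 21*142²) = 1 + (-81 - 21*20164) = 1 + (-81 - 423444) = 1 - 423525 = -423524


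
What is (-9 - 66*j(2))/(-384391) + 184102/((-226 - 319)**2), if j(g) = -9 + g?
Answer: 70632599557/114173736775 ≈ 0.61864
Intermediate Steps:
(-9 - 66*j(2))/(-384391) + 184102/((-226 - 319)**2) = (-9 - 66*(-9 + 2))/(-384391) + 184102/((-226 - 319)**2) = (-9 - 66*(-7))*(-1/384391) + 184102/((-545)**2) = (-9 + 462)*(-1/384391) + 184102/297025 = 453*(-1/384391) + 184102*(1/297025) = -453/384391 + 184102/297025 = 70632599557/114173736775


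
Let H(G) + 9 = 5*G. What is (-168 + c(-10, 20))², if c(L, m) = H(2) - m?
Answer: 34969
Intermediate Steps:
H(G) = -9 + 5*G
c(L, m) = 1 - m (c(L, m) = (-9 + 5*2) - m = (-9 + 10) - m = 1 - m)
(-168 + c(-10, 20))² = (-168 + (1 - 1*20))² = (-168 + (1 - 20))² = (-168 - 19)² = (-187)² = 34969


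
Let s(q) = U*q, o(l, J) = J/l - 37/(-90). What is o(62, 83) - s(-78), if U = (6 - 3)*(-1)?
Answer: -323989/1395 ≈ -232.25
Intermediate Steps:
o(l, J) = 37/90 + J/l (o(l, J) = J/l - 37*(-1/90) = J/l + 37/90 = 37/90 + J/l)
U = -3 (U = 3*(-1) = -3)
s(q) = -3*q
o(62, 83) - s(-78) = (37/90 + 83/62) - (-3)*(-78) = (37/90 + 83*(1/62)) - 1*234 = (37/90 + 83/62) - 234 = 2441/1395 - 234 = -323989/1395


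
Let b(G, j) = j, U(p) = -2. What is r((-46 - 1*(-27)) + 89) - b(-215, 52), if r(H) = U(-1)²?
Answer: -48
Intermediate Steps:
r(H) = 4 (r(H) = (-2)² = 4)
r((-46 - 1*(-27)) + 89) - b(-215, 52) = 4 - 1*52 = 4 - 52 = -48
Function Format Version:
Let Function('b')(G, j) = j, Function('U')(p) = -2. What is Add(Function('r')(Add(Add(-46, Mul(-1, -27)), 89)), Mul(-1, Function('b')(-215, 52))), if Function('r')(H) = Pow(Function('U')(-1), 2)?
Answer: -48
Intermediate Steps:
Function('r')(H) = 4 (Function('r')(H) = Pow(-2, 2) = 4)
Add(Function('r')(Add(Add(-46, Mul(-1, -27)), 89)), Mul(-1, Function('b')(-215, 52))) = Add(4, Mul(-1, 52)) = Add(4, -52) = -48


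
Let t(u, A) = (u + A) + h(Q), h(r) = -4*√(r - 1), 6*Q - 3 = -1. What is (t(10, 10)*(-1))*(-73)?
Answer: 1460 - 292*I*√6/3 ≈ 1460.0 - 238.42*I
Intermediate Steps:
Q = ⅓ (Q = ½ + (⅙)*(-1) = ½ - ⅙ = ⅓ ≈ 0.33333)
h(r) = -4*√(-1 + r)
t(u, A) = A + u - 4*I*√6/3 (t(u, A) = (u + A) - 4*√(-1 + ⅓) = (A + u) - 4*I*√6/3 = A + u - 4*I*√6/3)
(t(10, 10)*(-1))*(-73) = ((10 + 10 - 4*I*√6/3)*(-1))*(-73) = ((20 - 4*I*√6/3)*(-1))*(-73) = (-20 + 4*I*√6/3)*(-73) = 1460 - 292*I*√6/3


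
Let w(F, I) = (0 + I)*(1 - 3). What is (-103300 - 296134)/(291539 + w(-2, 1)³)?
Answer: -399434/291531 ≈ -1.3701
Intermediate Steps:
w(F, I) = -2*I (w(F, I) = I*(-2) = -2*I)
(-103300 - 296134)/(291539 + w(-2, 1)³) = (-103300 - 296134)/(291539 + (-2*1)³) = -399434/(291539 + (-2)³) = -399434/(291539 - 8) = -399434/291531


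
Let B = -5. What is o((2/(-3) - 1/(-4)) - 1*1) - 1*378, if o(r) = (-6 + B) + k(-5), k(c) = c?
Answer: -394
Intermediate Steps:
o(r) = -16 (o(r) = (-6 - 5) - 5 = -11 - 5 = -16)
o((2/(-3) - 1/(-4)) - 1*1) - 1*378 = -16 - 1*378 = -16 - 378 = -394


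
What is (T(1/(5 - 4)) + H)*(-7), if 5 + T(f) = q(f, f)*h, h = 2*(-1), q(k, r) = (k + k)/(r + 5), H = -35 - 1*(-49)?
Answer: -175/3 ≈ -58.333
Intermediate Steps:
H = 14 (H = -35 + 49 = 14)
q(k, r) = 2*k/(5 + r) (q(k, r) = (2*k)/(5 + r) = 2*k/(5 + r))
h = -2
T(f) = -5 - 4*f/(5 + f) (T(f) = -5 + (2*f/(5 + f))*(-2) = -5 - 4*f/(5 + f))
(T(1/(5 - 4)) + H)*(-7) = ((-25 - 9/(5 - 4))/(5 + 1/(5 - 4)) + 14)*(-7) = ((-25 - 9/1)/(5 + 1/1) + 14)*(-7) = ((-25 - 9*1)/(5 + 1) + 14)*(-7) = ((-25 - 9)/6 + 14)*(-7) = ((1/6)*(-34) + 14)*(-7) = (-17/3 + 14)*(-7) = (25/3)*(-7) = -175/3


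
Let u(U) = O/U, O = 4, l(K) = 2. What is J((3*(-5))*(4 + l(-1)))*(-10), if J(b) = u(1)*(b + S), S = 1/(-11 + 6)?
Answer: 3608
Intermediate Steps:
S = -⅕ (S = 1/(-5) = -⅕ ≈ -0.20000)
u(U) = 4/U
J(b) = -⅘ + 4*b (J(b) = (4/1)*(b - ⅕) = (4*1)*(-⅕ + b) = 4*(-⅕ + b) = -⅘ + 4*b)
J((3*(-5))*(4 + l(-1)))*(-10) = (-⅘ + 4*((3*(-5))*(4 + 2)))*(-10) = (-⅘ + 4*(-15*6))*(-10) = (-⅘ + 4*(-90))*(-10) = (-⅘ - 360)*(-10) = -1804/5*(-10) = 3608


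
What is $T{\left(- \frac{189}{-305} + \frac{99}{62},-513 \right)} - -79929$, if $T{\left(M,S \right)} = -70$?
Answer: $79859$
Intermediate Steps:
$T{\left(- \frac{189}{-305} + \frac{99}{62},-513 \right)} - -79929 = -70 - -79929 = -70 + 79929 = 79859$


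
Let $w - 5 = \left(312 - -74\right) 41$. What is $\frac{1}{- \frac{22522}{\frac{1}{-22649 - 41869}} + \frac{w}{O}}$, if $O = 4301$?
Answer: $\frac{4301}{6249672993027} \approx 6.882 \cdot 10^{-10}$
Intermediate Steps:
$w = 15831$ ($w = 5 + \left(312 - -74\right) 41 = 5 + \left(312 + 74\right) 41 = 5 + 386 \cdot 41 = 5 + 15826 = 15831$)
$\frac{1}{- \frac{22522}{\frac{1}{-22649 - 41869}} + \frac{w}{O}} = \frac{1}{- \frac{22522}{\frac{1}{-22649 - 41869}} + \frac{15831}{4301}} = \frac{1}{- \frac{22522}{\frac{1}{-64518}} + 15831 \cdot \frac{1}{4301}} = \frac{1}{- \frac{22522}{- \frac{1}{64518}} + \frac{15831}{4301}} = \frac{1}{\left(-22522\right) \left(-64518\right) + \frac{15831}{4301}} = \frac{1}{1453074396 + \frac{15831}{4301}} = \frac{1}{\frac{6249672993027}{4301}} = \frac{4301}{6249672993027}$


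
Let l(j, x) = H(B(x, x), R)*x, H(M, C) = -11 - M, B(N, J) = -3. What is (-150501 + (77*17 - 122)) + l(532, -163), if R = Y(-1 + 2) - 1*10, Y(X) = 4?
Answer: -148010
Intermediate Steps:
R = -6 (R = 4 - 1*10 = 4 - 10 = -6)
l(j, x) = -8*x (l(j, x) = (-11 - 1*(-3))*x = (-11 + 3)*x = -8*x)
(-150501 + (77*17 - 122)) + l(532, -163) = (-150501 + (77*17 - 122)) - 8*(-163) = (-150501 + (1309 - 122)) + 1304 = (-150501 + 1187) + 1304 = -149314 + 1304 = -148010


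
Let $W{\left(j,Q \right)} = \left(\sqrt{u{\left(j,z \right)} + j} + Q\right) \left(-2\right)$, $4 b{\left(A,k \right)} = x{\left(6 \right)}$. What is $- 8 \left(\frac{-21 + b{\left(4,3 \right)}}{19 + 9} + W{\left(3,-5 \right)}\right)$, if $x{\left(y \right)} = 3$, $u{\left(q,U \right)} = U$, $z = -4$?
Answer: $- \frac{1039}{14} + 16 i \approx -74.214 + 16.0 i$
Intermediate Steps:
$b{\left(A,k \right)} = \frac{3}{4}$ ($b{\left(A,k \right)} = \frac{1}{4} \cdot 3 = \frac{3}{4}$)
$W{\left(j,Q \right)} = - 2 Q - 2 \sqrt{-4 + j}$ ($W{\left(j,Q \right)} = \left(\sqrt{-4 + j} + Q\right) \left(-2\right) = \left(Q + \sqrt{-4 + j}\right) \left(-2\right) = - 2 Q - 2 \sqrt{-4 + j}$)
$- 8 \left(\frac{-21 + b{\left(4,3 \right)}}{19 + 9} + W{\left(3,-5 \right)}\right) = - 8 \left(\frac{-21 + \frac{3}{4}}{19 + 9} - \left(-10 + 2 \sqrt{-4 + 3}\right)\right) = - 8 \left(- \frac{81}{4 \cdot 28} + \left(10 - 2 \sqrt{-1}\right)\right) = - 8 \left(\left(- \frac{81}{4}\right) \frac{1}{28} + \left(10 - 2 i\right)\right) = - 8 \left(- \frac{81}{112} + \left(10 - 2 i\right)\right) = - 8 \left(\frac{1039}{112} - 2 i\right) = - \frac{1039}{14} + 16 i$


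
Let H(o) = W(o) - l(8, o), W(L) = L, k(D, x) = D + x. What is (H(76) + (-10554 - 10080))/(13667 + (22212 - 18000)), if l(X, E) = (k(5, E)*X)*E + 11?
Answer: -69817/17879 ≈ -3.9050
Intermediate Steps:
l(X, E) = 11 + E*X*(5 + E) (l(X, E) = ((5 + E)*X)*E + 11 = (X*(5 + E))*E + 11 = E*X*(5 + E) + 11 = 11 + E*X*(5 + E))
H(o) = -11 + o - 8*o*(5 + o) (H(o) = o - (11 + o*8*(5 + o)) = o - (11 + 8*o*(5 + o)) = o + (-11 - 8*o*(5 + o)) = -11 + o - 8*o*(5 + o))
(H(76) + (-10554 - 10080))/(13667 + (22212 - 18000)) = ((-11 + 76 - 8*76*(5 + 76)) + (-10554 - 10080))/(13667 + (22212 - 18000)) = ((-11 + 76 - 8*76*81) - 20634)/(13667 + 4212) = ((-11 + 76 - 49248) - 20634)/17879 = (-49183 - 20634)*(1/17879) = -69817*1/17879 = -69817/17879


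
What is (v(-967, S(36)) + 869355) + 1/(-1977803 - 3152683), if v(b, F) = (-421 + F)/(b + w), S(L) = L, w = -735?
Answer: 1897821404662367/2183021793 ≈ 8.6936e+5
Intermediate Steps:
v(b, F) = (-421 + F)/(-735 + b) (v(b, F) = (-421 + F)/(b - 735) = (-421 + F)/(-735 + b))
(v(-967, S(36)) + 869355) + 1/(-1977803 - 3152683) = ((-421 + 36)/(-735 - 967) + 869355) + 1/(-1977803 - 3152683) = (-385/(-1702) + 869355) + 1/(-5130486) = (-1/1702*(-385) + 869355) - 1/5130486 = (385/1702 + 869355) - 1/5130486 = 1479642595/1702 - 1/5130486 = 1897821404662367/2183021793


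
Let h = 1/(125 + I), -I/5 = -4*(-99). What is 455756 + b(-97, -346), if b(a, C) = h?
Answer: 845427379/1855 ≈ 4.5576e+5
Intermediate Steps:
I = -1980 (I = -(-20)*(-99) = -5*396 = -1980)
h = -1/1855 (h = 1/(125 - 1980) = 1/(-1855) = -1/1855 ≈ -0.00053908)
b(a, C) = -1/1855
455756 + b(-97, -346) = 455756 - 1/1855 = 845427379/1855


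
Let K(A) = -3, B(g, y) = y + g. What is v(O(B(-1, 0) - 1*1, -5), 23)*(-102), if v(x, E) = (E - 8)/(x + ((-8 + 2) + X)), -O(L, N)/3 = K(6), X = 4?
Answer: -1530/7 ≈ -218.57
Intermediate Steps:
B(g, y) = g + y
O(L, N) = 9 (O(L, N) = -3*(-3) = 9)
v(x, E) = (-8 + E)/(-2 + x) (v(x, E) = (E - 8)/(x + ((-8 + 2) + 4)) = (-8 + E)/(x + (-6 + 4)) = (-8 + E)/(x - 2) = (-8 + E)/(-2 + x))
v(O(B(-1, 0) - 1*1, -5), 23)*(-102) = ((-8 + 23)/(-2 + 9))*(-102) = (15/7)*(-102) = -1530/7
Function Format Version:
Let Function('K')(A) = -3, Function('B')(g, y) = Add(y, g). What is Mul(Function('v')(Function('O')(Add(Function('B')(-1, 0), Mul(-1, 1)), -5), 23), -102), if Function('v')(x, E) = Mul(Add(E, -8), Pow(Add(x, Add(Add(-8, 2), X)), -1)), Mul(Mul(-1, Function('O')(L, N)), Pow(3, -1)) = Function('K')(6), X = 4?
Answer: Rational(-1530, 7) ≈ -218.57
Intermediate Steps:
Function('B')(g, y) = Add(g, y)
Function('O')(L, N) = 9 (Function('O')(L, N) = Mul(-3, -3) = 9)
Function('v')(x, E) = Mul(Pow(Add(-2, x), -1), Add(-8, E)) (Function('v')(x, E) = Mul(Add(E, -8), Pow(Add(x, Add(Add(-8, 2), 4)), -1)) = Mul(Add(-8, E), Pow(Add(x, Add(-6, 4)), -1)) = Mul(Add(-8, E), Pow(Add(x, -2), -1)) = Mul(Add(-8, E), Pow(Add(-2, x), -1)) = Mul(Pow(Add(-2, x), -1), Add(-8, E)))
Mul(Function('v')(Function('O')(Add(Function('B')(-1, 0), Mul(-1, 1)), -5), 23), -102) = Mul(Mul(Pow(Add(-2, 9), -1), Add(-8, 23)), -102) = Mul(Mul(Pow(7, -1), 15), -102) = Mul(Mul(Rational(1, 7), 15), -102) = Mul(Rational(15, 7), -102) = Rational(-1530, 7)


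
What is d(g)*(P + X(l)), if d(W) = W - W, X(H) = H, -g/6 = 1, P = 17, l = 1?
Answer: 0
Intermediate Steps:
g = -6 (g = -6*1 = -6)
d(W) = 0
d(g)*(P + X(l)) = 0*(17 + 1) = 0*18 = 0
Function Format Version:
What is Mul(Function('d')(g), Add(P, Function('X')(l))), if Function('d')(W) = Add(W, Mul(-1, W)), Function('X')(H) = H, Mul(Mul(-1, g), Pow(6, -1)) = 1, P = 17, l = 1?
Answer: 0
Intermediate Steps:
g = -6 (g = Mul(-6, 1) = -6)
Function('d')(W) = 0
Mul(Function('d')(g), Add(P, Function('X')(l))) = Mul(0, Add(17, 1)) = Mul(0, 18) = 0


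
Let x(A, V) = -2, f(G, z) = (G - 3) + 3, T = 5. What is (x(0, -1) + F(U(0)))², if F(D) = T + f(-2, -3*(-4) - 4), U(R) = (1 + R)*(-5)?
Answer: 1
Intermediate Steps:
U(R) = -5 - 5*R
f(G, z) = G (f(G, z) = (-3 + G) + 3 = G)
F(D) = 3 (F(D) = 5 - 2 = 3)
(x(0, -1) + F(U(0)))² = (-2 + 3)² = 1² = 1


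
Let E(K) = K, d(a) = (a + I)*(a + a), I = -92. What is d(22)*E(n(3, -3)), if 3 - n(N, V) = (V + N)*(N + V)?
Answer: -9240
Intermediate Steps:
d(a) = 2*a*(-92 + a) (d(a) = (a - 92)*(a + a) = (-92 + a)*(2*a) = 2*a*(-92 + a))
n(N, V) = 3 - (N + V)**2 (n(N, V) = 3 - (V + N)*(N + V) = 3 - (N + V)*(N + V) = 3 - (N + V)**2)
d(22)*E(n(3, -3)) = (2*22*(-92 + 22))*(3 - (3 - 3)**2) = (2*22*(-70))*(3 - 1*0**2) = -3080*(3 - 1*0) = -3080*(3 + 0) = -3080*3 = -9240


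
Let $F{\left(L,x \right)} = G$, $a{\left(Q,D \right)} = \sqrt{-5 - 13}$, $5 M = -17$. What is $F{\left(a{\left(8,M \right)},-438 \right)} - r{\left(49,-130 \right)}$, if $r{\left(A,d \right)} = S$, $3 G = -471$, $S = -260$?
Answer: $103$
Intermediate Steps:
$G = -157$ ($G = \frac{1}{3} \left(-471\right) = -157$)
$r{\left(A,d \right)} = -260$
$M = - \frac{17}{5}$ ($M = \frac{1}{5} \left(-17\right) = - \frac{17}{5} \approx -3.4$)
$a{\left(Q,D \right)} = 3 i \sqrt{2}$ ($a{\left(Q,D \right)} = \sqrt{-18} = 3 i \sqrt{2}$)
$F{\left(L,x \right)} = -157$
$F{\left(a{\left(8,M \right)},-438 \right)} - r{\left(49,-130 \right)} = -157 - -260 = -157 + 260 = 103$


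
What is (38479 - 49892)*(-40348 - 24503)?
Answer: 740144463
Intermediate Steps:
(38479 - 49892)*(-40348 - 24503) = -11413*(-64851) = 740144463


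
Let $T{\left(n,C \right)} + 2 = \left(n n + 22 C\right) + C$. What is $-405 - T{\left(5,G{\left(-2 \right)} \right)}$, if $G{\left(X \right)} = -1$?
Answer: $-405$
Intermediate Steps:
$T{\left(n,C \right)} = -2 + n^{2} + 23 C$ ($T{\left(n,C \right)} = -2 + \left(\left(n n + 22 C\right) + C\right) = -2 + \left(\left(n^{2} + 22 C\right) + C\right) = -2 + \left(n^{2} + 23 C\right) = -2 + n^{2} + 23 C$)
$-405 - T{\left(5,G{\left(-2 \right)} \right)} = -405 - \left(-2 + 5^{2} + 23 \left(-1\right)\right) = -405 - \left(-2 + 25 - 23\right) = -405 - 0 = -405 + 0 = -405$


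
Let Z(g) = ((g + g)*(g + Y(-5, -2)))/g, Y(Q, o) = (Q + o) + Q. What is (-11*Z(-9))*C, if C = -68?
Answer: -31416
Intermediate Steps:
Y(Q, o) = o + 2*Q
Z(g) = -24 + 2*g (Z(g) = ((g + g)*(g + (-2 + 2*(-5))))/g = ((2*g)*(g + (-2 - 10)))/g = ((2*g)*(g - 12))/g = ((2*g)*(-12 + g))/g = (2*g*(-12 + g))/g = -24 + 2*g)
(-11*Z(-9))*C = -11*(-24 + 2*(-9))*(-68) = -11*(-24 - 18)*(-68) = -11*(-42)*(-68) = 462*(-68) = -31416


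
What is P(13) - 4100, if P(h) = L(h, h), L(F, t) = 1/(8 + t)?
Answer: -86099/21 ≈ -4100.0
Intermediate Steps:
P(h) = 1/(8 + h)
P(13) - 4100 = 1/(8 + 13) - 4100 = 1/21 - 4100 = -86099/21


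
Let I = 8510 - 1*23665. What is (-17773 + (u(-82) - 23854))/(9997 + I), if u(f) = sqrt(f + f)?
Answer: 41627/5158 - I*sqrt(41)/2579 ≈ 8.0704 - 0.0024828*I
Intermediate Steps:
u(f) = sqrt(2)*sqrt(f) (u(f) = sqrt(2*f) = sqrt(2)*sqrt(f))
I = -15155 (I = 8510 - 23665 = -15155)
(-17773 + (u(-82) - 23854))/(9997 + I) = (-17773 + (sqrt(2)*sqrt(-82) - 23854))/(9997 - 15155) = (-17773 + (sqrt(2)*(I*sqrt(82)) - 23854))/(-5158) = (-17773 + (2*I*sqrt(41) - 23854))*(-1/5158) = (-17773 + (-23854 + 2*I*sqrt(41)))*(-1/5158) = (-41627 + 2*I*sqrt(41))*(-1/5158) = 41627/5158 - I*sqrt(41)/2579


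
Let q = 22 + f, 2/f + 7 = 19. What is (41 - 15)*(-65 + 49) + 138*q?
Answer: 2643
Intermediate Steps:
f = 1/6 (f = 2/(-7 + 19) = 2/12 = 2*(1/12) = 1/6 ≈ 0.16667)
q = 133/6 (q = 22 + 1/6 = 133/6 ≈ 22.167)
(41 - 15)*(-65 + 49) + 138*q = (41 - 15)*(-65 + 49) + 138*(133/6) = 26*(-16) + 3059 = -416 + 3059 = 2643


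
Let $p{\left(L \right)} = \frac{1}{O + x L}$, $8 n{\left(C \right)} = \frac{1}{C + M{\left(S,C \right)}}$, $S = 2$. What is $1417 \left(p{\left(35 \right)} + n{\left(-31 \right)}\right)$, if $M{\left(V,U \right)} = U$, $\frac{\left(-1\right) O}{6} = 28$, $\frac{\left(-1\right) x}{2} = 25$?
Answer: $- \frac{1710319}{475664} \approx -3.5956$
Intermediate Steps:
$x = -50$ ($x = \left(-2\right) 25 = -50$)
$O = -168$ ($O = \left(-6\right) 28 = -168$)
$n{\left(C \right)} = \frac{1}{16 C}$ ($n{\left(C \right)} = \frac{1}{8 \left(C + C\right)} = \frac{1}{8 \cdot 2 C} = \frac{\frac{1}{2} \frac{1}{C}}{8} = \frac{1}{16 C}$)
$p{\left(L \right)} = \frac{1}{-168 - 50 L}$
$1417 \left(p{\left(35 \right)} + n{\left(-31 \right)}\right) = 1417 \left(\frac{1}{2 \left(-84 - 875\right)} + \frac{1}{16 \left(-31\right)}\right) = 1417 \left(\frac{1}{2 \left(-84 - 875\right)} + \frac{1}{16} \left(- \frac{1}{31}\right)\right) = 1417 \left(\frac{1}{2 \left(-959\right)} - \frac{1}{496}\right) = 1417 \left(\frac{1}{2} \left(- \frac{1}{959}\right) - \frac{1}{496}\right) = 1417 \left(- \frac{1}{1918} - \frac{1}{496}\right) = 1417 \left(- \frac{1207}{475664}\right) = - \frac{1710319}{475664}$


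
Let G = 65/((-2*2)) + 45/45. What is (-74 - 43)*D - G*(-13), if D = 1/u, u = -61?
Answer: -47905/244 ≈ -196.33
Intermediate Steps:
G = -61/4 (G = 65/(-4) + 45*(1/45) = 65*(-1/4) + 1 = -65/4 + 1 = -61/4 ≈ -15.250)
D = -1/61 (D = 1/(-61) = -1/61 ≈ -0.016393)
(-74 - 43)*D - G*(-13) = (-74 - 43)*(-1/61) - (-61)*(-13)/4 = -117*(-1/61) - 1*793/4 = 117/61 - 793/4 = -47905/244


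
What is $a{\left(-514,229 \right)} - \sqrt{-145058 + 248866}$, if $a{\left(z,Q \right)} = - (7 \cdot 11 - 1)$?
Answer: $-76 - 8 \sqrt{1622} \approx -398.19$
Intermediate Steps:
$a{\left(z,Q \right)} = -76$ ($a{\left(z,Q \right)} = - (77 - 1) = \left(-1\right) 76 = -76$)
$a{\left(-514,229 \right)} - \sqrt{-145058 + 248866} = -76 - \sqrt{-145058 + 248866} = -76 - \sqrt{103808} = -76 - 8 \sqrt{1622}$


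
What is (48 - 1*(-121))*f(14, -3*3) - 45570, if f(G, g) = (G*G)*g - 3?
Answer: -344193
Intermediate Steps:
f(G, g) = -3 + g*G**2 (f(G, g) = G**2*g - 3 = g*G**2 - 3 = -3 + g*G**2)
(48 - 1*(-121))*f(14, -3*3) - 45570 = (48 - 1*(-121))*(-3 - 3*3*14**2) - 45570 = (48 + 121)*(-3 - 9*196) - 45570 = 169*(-3 - 1764) - 45570 = 169*(-1767) - 45570 = -298623 - 45570 = -344193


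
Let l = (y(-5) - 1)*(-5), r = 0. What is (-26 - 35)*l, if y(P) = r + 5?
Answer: 1220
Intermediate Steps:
y(P) = 5 (y(P) = 0 + 5 = 5)
l = -20 (l = (5 - 1)*(-5) = 4*(-5) = -20)
(-26 - 35)*l = (-26 - 35)*(-20) = -61*(-20) = 1220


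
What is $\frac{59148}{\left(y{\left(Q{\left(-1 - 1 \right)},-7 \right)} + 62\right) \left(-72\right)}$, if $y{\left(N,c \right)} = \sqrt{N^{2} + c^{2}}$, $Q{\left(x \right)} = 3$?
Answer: $- \frac{50933}{3786} + \frac{1643 \sqrt{58}}{7572} \approx -11.8$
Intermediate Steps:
$\frac{59148}{\left(y{\left(Q{\left(-1 - 1 \right)},-7 \right)} + 62\right) \left(-72\right)} = \frac{59148}{\left(\sqrt{3^{2} + \left(-7\right)^{2}} + 62\right) \left(-72\right)} = \frac{59148}{\left(\sqrt{9 + 49} + 62\right) \left(-72\right)} = \frac{59148}{\left(\sqrt{58} + 62\right) \left(-72\right)} = \frac{59148}{\left(62 + \sqrt{58}\right) \left(-72\right)} = \frac{59148}{-4464 - 72 \sqrt{58}}$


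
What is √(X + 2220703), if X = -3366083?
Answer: 2*I*√286345 ≈ 1070.2*I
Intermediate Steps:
√(X + 2220703) = √(-3366083 + 2220703) = √(-1145380) = 2*I*√286345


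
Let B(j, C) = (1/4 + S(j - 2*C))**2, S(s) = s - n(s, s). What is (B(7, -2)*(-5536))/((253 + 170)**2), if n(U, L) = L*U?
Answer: -66681466/178929 ≈ -372.67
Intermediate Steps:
S(s) = s - s**2 (S(s) = s - s*s = s - s**2)
B(j, C) = (1/4 + (j - 2*C)*(1 - j + 2*C))**2 (B(j, C) = (1/4 + (j - 2*C)*(1 - (j - 2*C)))**2 = (1/4 + (j - 2*C)*(1 + (-j + 2*C)))**2 = (1/4 + (j - 2*C)*(1 - j + 2*C))**2)
(B(7, -2)*(-5536))/((253 + 170)**2) = (((-1 - 4*7 + 4*(-1*7 + 2*(-2))**2 + 8*(-2))**2/16)*(-5536))/((253 + 170)**2) = (((-1 - 28 + 4*(-7 - 4)**2 - 16)**2/16)*(-5536))/(423**2) = (((-1 - 28 + 4*(-11)**2 - 16)**2/16)*(-5536))/178929 = (((-1 - 28 + 4*121 - 16)**2/16)*(-5536))*(1/178929) = (((-1 - 28 + 484 - 16)**2/16)*(-5536))*(1/178929) = (((1/16)*439**2)*(-5536))*(1/178929) = (((1/16)*192721)*(-5536))*(1/178929) = ((192721/16)*(-5536))*(1/178929) = -66681466*1/178929 = -66681466/178929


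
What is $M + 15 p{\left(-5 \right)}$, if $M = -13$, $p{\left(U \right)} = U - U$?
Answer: $-13$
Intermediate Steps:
$p{\left(U \right)} = 0$
$M + 15 p{\left(-5 \right)} = -13 + 15 \cdot 0 = -13 + 0 = -13$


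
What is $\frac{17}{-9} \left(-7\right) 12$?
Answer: $\frac{476}{3} \approx 158.67$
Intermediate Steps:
$\frac{17}{-9} \left(-7\right) 12 = 17 \left(- \frac{1}{9}\right) \left(-7\right) 12 = \left(- \frac{17}{9}\right) \left(-7\right) 12 = \frac{119}{9} \cdot 12 = \frac{476}{3}$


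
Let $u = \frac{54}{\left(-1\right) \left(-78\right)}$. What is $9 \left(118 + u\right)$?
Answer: $\frac{13887}{13} \approx 1068.2$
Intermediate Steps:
$u = \frac{9}{13}$ ($u = \frac{54}{78} = 54 \cdot \frac{1}{78} = \frac{9}{13} \approx 0.69231$)
$9 \left(118 + u\right) = 9 \left(118 + \frac{9}{13}\right) = 9 \cdot \frac{1543}{13} = \frac{13887}{13}$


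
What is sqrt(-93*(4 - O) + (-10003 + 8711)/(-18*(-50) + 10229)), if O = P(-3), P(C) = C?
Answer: I*sqrt(80643749959)/11129 ≈ 25.517*I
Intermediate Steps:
O = -3
sqrt(-93*(4 - O) + (-10003 + 8711)/(-18*(-50) + 10229)) = sqrt(-93*(4 - 1*(-3)) + (-10003 + 8711)/(-18*(-50) + 10229)) = sqrt(-93*(4 + 3) - 1292/(900 + 10229)) = sqrt(-93*7 - 1292/11129) = sqrt(-651 - 1292*1/11129) = sqrt(-651 - 1292/11129) = sqrt(-7246271/11129) = I*sqrt(80643749959)/11129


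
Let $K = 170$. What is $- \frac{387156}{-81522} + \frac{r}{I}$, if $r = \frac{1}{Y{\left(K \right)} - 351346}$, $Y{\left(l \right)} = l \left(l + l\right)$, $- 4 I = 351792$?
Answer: $\frac{79326370433495}{16703458994376} \approx 4.7491$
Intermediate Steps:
$I = -87948$ ($I = \left(- \frac{1}{4}\right) 351792 = -87948$)
$Y{\left(l \right)} = 2 l^{2}$ ($Y{\left(l \right)} = l 2 l = 2 l^{2}$)
$r = - \frac{1}{293546}$ ($r = \frac{1}{2 \cdot 170^{2} - 351346} = \frac{1}{2 \cdot 28900 - 351346} = \frac{1}{57800 - 351346} = \frac{1}{-293546} = - \frac{1}{293546} \approx -3.4066 \cdot 10^{-6}$)
$- \frac{387156}{-81522} + \frac{r}{I} = - \frac{387156}{-81522} - \frac{1}{293546 \left(-87948\right)} = \left(-387156\right) \left(- \frac{1}{81522}\right) - - \frac{1}{25816783608} = \frac{9218}{1941} + \frac{1}{25816783608} = \frac{79326370433495}{16703458994376}$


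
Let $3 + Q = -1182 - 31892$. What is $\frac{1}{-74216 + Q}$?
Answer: $- \frac{1}{107293} \approx -9.3203 \cdot 10^{-6}$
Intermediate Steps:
$Q = -33077$ ($Q = -3 - 33074 = -33077$)
$\frac{1}{-74216 + Q} = \frac{1}{-74216 - 33077} = \frac{1}{-107293} = - \frac{1}{107293}$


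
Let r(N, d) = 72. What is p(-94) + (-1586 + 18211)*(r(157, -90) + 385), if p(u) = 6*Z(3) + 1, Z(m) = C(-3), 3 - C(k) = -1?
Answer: 7597650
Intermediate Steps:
C(k) = 4 (C(k) = 3 - 1*(-1) = 3 + 1 = 4)
Z(m) = 4
p(u) = 25 (p(u) = 6*4 + 1 = 24 + 1 = 25)
p(-94) + (-1586 + 18211)*(r(157, -90) + 385) = 25 + (-1586 + 18211)*(72 + 385) = 25 + 16625*457 = 25 + 7597625 = 7597650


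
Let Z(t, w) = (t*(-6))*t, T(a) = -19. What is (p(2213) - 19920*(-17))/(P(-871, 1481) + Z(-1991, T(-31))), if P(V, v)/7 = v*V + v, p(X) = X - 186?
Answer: -340667/32803776 ≈ -0.010385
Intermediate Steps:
p(X) = -186 + X
Z(t, w) = -6*t² (Z(t, w) = (-6*t)*t = -6*t²)
P(V, v) = 7*v + 7*V*v (P(V, v) = 7*(v*V + v) = 7*(V*v + v) = 7*(v + V*v) = 7*v + 7*V*v)
(p(2213) - 19920*(-17))/(P(-871, 1481) + Z(-1991, T(-31))) = ((-186 + 2213) - 19920*(-17))/(7*1481*(1 - 871) - 6*(-1991)²) = (2027 + 338640)/(7*1481*(-870) - 6*3964081) = 340667/(-9019290 - 23784486) = 340667/(-32803776) = 340667*(-1/32803776) = -340667/32803776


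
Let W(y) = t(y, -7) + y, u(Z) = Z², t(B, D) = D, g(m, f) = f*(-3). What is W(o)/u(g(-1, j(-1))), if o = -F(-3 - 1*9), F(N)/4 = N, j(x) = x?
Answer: 41/9 ≈ 4.5556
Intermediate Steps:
F(N) = 4*N
g(m, f) = -3*f
o = 48 (o = -4*(-3 - 1*9) = -4*(-3 - 9) = -4*(-12) = -1*(-48) = 48)
W(y) = -7 + y
W(o)/u(g(-1, j(-1))) = (-7 + 48)/((-3*(-1))²) = 41/(3²) = 41/9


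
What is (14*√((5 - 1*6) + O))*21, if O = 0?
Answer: 294*I ≈ 294.0*I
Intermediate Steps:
(14*√((5 - 1*6) + O))*21 = (14*√((5 - 1*6) + 0))*21 = (14*√((5 - 6) + 0))*21 = (14*√(-1 + 0))*21 = (14*√(-1))*21 = (14*I)*21 = 294*I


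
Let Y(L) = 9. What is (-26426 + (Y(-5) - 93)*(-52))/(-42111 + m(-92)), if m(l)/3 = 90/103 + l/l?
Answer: 1135987/2168427 ≈ 0.52388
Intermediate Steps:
m(l) = 579/103 (m(l) = 3*(90/103 + l/l) = 3*(90*(1/103) + 1) = 3*(90/103 + 1) = 3*(193/103) = 579/103)
(-26426 + (Y(-5) - 93)*(-52))/(-42111 + m(-92)) = (-26426 + (9 - 93)*(-52))/(-42111 + 579/103) = (-26426 - 84*(-52))/(-4336854/103) = (-26426 + 4368)*(-103/4336854) = -22058*(-103/4336854) = 1135987/2168427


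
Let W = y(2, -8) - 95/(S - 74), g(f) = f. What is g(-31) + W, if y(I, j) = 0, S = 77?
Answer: -188/3 ≈ -62.667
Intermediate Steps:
W = -95/3 (W = 0 - 95/(77 - 74) = 0 - 95/3 = -95/3 ≈ -31.667)
g(-31) + W = -31 - 95/3 = -188/3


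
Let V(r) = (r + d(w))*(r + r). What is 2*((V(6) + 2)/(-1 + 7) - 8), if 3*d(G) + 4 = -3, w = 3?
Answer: -2/3 ≈ -0.66667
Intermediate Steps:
d(G) = -7/3 (d(G) = -4/3 + (1/3)*(-3) = -4/3 - 1 = -7/3)
V(r) = 2*r*(-7/3 + r) (V(r) = (r - 7/3)*(r + r) = (-7/3 + r)*(2*r) = 2*r*(-7/3 + r))
2*((V(6) + 2)/(-1 + 7) - 8) = 2*(((2/3)*6*(-7 + 3*6) + 2)/(-1 + 7) - 8) = 2*(((2/3)*6*(-7 + 18) + 2)/6 - 8) = 2*(((2/3)*6*11 + 2)*(1/6) - 8) = 2*((44 + 2)*(1/6) - 8) = 2*(46*(1/6) - 8) = 2*(23/3 - 8) = 2*(-1/3) = -2/3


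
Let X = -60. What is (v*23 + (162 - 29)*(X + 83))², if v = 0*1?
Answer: 9357481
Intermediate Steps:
v = 0
(v*23 + (162 - 29)*(X + 83))² = (0*23 + (162 - 29)*(-60 + 83))² = (0 + 133*23)² = (0 + 3059)² = 3059² = 9357481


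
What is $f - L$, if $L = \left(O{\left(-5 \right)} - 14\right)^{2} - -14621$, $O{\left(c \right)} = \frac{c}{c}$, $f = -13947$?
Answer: $-28737$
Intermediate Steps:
$O{\left(c \right)} = 1$
$L = 14790$ ($L = \left(1 - 14\right)^{2} - -14621 = \left(1 - 14\right)^{2} + 14621 = \left(-13\right)^{2} + 14621 = 169 + 14621 = 14790$)
$f - L = -13947 - 14790 = -28737$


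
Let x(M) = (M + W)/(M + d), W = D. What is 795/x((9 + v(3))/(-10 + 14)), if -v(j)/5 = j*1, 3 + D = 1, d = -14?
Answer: 24645/7 ≈ 3520.7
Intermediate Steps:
D = -2 (D = -3 + 1 = -2)
W = -2
v(j) = -5*j
x(M) = (-2 + M)/(-14 + M) (x(M) = (M - 2)/(M - 14) = (-2 + M)/(-14 + M))
795/x((9 + v(3))/(-10 + 14)) = 795/(((-2 + (9 - 5*3)/(-10 + 14))/(-14 + (9 - 5*3)/(-10 + 14)))) = 795/(((-2 + (9 - 15)/4)/(-14 + (9 - 15)/4))) = 795/(((-2 - 6*¼)/(-14 - 6*¼))) = 795/(((-2 - 3/2)/(-14 - 3/2))) = 795/((-7/2/(-31/2))) = 795/((-2/31*(-7/2))) = 795/(7/31) = 795*(31/7) = 24645/7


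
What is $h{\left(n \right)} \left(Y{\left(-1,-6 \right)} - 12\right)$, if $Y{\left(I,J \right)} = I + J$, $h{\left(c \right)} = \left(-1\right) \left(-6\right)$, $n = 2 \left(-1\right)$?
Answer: $-114$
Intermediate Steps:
$n = -2$
$h{\left(c \right)} = 6$
$h{\left(n \right)} \left(Y{\left(-1,-6 \right)} - 12\right) = 6 \left(\left(-1 - 6\right) - 12\right) = 6 \left(-7 - 12\right) = 6 \left(-19\right) = -114$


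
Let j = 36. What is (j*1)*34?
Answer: 1224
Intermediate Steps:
(j*1)*34 = (36*1)*34 = 36*34 = 1224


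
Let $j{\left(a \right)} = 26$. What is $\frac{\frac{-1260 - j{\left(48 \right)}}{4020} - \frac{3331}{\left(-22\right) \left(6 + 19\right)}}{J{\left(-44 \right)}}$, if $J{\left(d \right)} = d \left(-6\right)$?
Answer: $\frac{317083}{14592600} \approx 0.021729$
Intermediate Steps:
$J{\left(d \right)} = - 6 d$
$\frac{\frac{-1260 - j{\left(48 \right)}}{4020} - \frac{3331}{\left(-22\right) \left(6 + 19\right)}}{J{\left(-44 \right)}} = \frac{\frac{-1260 - 26}{4020} - \frac{3331}{\left(-22\right) \left(6 + 19\right)}}{\left(-6\right) \left(-44\right)} = \frac{\left(-1260 - 26\right) \frac{1}{4020} - \frac{3331}{\left(-22\right) 25}}{264} = \left(\left(-1286\right) \frac{1}{4020} - \frac{3331}{-550}\right) \frac{1}{264} = \left(- \frac{643}{2010} - - \frac{3331}{550}\right) \frac{1}{264} = \left(- \frac{643}{2010} + \frac{3331}{550}\right) \frac{1}{264} = \frac{317083}{55275} \cdot \frac{1}{264} = \frac{317083}{14592600}$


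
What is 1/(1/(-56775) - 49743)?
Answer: -56775/2824158826 ≈ -2.0103e-5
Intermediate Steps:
1/(1/(-56775) - 49743) = 1/(-1/56775 - 49743) = 1/(-2824158826/56775) = -56775/2824158826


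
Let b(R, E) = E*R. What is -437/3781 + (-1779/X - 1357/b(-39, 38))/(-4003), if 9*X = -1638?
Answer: -488596652/4131948639 ≈ -0.11825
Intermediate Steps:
X = -182 (X = (⅑)*(-1638) = -182)
-437/3781 + (-1779/X - 1357/b(-39, 38))/(-4003) = -437/3781 + (-1779/(-182) - 1357/(38*(-39)))/(-4003) = -437*1/3781 + (-1779*(-1/182) - 1357/(-1482))*(-1/4003) = -23/199 + (1779/182 - 1357*(-1/1482))*(-1/4003) = -23/199 + (1779/182 + 1357/1482)*(-1/4003) = -23/199 + (55451/5187)*(-1/4003) = -23/199 - 55451/20763561 = -488596652/4131948639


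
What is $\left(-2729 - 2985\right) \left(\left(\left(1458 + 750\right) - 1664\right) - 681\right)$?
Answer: $782818$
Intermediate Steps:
$\left(-2729 - 2985\right) \left(\left(\left(1458 + 750\right) - 1664\right) - 681\right) = - 5714 \left(\left(2208 - 1664\right) - 681\right) = - 5714 \left(544 - 681\right) = \left(-5714\right) \left(-137\right) = 782818$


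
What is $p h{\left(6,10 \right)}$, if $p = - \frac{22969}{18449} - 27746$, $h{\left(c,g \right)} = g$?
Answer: $- \frac{5119089230}{18449} \approx -2.7747 \cdot 10^{5}$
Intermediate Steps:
$p = - \frac{511908923}{18449}$ ($p = \left(-22969\right) \frac{1}{18449} - 27746 = - \frac{22969}{18449} - 27746 = - \frac{511908923}{18449} \approx -27747.0$)
$p h{\left(6,10 \right)} = \left(- \frac{511908923}{18449}\right) 10 = - \frac{5119089230}{18449}$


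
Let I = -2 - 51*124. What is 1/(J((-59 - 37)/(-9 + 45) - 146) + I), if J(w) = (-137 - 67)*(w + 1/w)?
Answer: 223/5352752 ≈ 4.1661e-5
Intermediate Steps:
I = -6326 (I = -2 - 6324 = -6326)
J(w) = -204*w - 204/w (J(w) = -204*(w + 1/w) = -204*w - 204/w)
1/(J((-59 - 37)/(-9 + 45) - 146) + I) = 1/((-204*((-59 - 37)/(-9 + 45) - 146) - 204/((-59 - 37)/(-9 + 45) - 146)) - 6326) = 1/((-204*(-96/36 - 146) - 204/(-96/36 - 146)) - 6326) = 1/((-204*(-96*1/36 - 146) - 204/(-96*1/36 - 146)) - 6326) = 1/((-204*(-8/3 - 146) - 204/(-8/3 - 146)) - 6326) = 1/((-204*(-446/3) - 204/(-446/3)) - 6326) = 1/((30328 - 204*(-3/446)) - 6326) = 1/((30328 + 306/223) - 6326) = 1/(6763450/223 - 6326) = 1/(5352752/223) = 223/5352752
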